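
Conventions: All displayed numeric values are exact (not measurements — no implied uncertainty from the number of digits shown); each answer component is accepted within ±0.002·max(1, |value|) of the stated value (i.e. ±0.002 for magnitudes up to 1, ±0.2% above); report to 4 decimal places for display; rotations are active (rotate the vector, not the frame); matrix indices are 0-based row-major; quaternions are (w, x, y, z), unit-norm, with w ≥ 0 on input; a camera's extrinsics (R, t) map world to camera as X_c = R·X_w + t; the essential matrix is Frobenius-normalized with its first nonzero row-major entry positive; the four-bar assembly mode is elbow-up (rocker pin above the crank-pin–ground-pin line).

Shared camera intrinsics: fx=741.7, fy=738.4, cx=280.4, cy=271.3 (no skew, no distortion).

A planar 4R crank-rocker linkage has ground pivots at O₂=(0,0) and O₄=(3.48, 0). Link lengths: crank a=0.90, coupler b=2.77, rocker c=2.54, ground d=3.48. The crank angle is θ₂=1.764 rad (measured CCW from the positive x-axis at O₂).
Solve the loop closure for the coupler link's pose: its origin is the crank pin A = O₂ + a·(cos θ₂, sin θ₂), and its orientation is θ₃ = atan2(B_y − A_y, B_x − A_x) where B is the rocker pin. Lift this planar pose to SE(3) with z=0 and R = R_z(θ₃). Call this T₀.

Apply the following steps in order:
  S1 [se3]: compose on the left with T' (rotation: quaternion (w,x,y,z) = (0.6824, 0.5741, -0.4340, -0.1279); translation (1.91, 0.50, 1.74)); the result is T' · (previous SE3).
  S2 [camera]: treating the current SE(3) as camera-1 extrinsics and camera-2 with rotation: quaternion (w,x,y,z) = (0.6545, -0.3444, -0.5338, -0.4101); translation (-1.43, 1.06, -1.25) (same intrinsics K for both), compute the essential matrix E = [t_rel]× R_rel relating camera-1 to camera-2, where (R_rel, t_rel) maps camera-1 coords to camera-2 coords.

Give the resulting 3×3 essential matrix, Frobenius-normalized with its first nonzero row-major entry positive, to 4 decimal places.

matrix = [0.3181 0.3112 -0.3083; -0.1705 0.5784 -0.1116; -0.4978 0.1510 0.2454]

source (fourbar_fk): coupler pose = R=[0.8752 -0.4837 0.0000; 0.4837 0.8752 0.0000; 0.0000 0.0000 1.0000], t=(-0.1728, 0.8833, 0.0000)
after S1 (compose_se3): R=[0.3603 -0.5690 -0.7392; -0.4399 0.5951 -0.6725; 0.8226 0.5675 -0.0359], t=(1.5220, 0.8884, 2.4532)
after S2 (essential): [0.3181 0.3112 -0.3083; -0.1705 0.5784 -0.1116; -0.4978 0.1510 0.2454]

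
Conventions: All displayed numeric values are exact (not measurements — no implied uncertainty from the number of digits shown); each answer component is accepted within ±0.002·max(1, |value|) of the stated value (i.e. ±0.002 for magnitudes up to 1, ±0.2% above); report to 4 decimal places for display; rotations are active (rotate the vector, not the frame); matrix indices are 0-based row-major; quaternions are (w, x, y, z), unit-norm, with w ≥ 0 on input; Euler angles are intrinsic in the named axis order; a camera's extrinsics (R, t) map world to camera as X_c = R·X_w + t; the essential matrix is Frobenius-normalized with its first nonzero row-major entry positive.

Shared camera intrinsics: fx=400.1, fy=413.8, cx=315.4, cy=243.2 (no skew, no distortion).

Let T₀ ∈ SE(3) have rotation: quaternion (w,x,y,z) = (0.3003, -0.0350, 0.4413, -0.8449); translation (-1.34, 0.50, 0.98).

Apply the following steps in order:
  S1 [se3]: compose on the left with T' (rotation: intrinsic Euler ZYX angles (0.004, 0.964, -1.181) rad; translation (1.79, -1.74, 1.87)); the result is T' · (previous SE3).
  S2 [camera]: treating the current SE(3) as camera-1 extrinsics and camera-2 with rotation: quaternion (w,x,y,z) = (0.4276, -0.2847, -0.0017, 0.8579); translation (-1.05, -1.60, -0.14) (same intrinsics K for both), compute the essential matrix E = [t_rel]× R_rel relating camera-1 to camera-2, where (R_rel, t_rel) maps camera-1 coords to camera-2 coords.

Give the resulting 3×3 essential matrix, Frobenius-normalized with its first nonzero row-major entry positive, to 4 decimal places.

after S1 (compose_se3): R=[-0.1196 0.3627 0.9242; -0.3955 -0.8712 0.2908; 0.9106 -0.3307 0.2477], t=(0.9475, -0.6469, 2.9194)
after S2 (essential): [0.5119 0.4503 -0.1020; 0.1201 0.0992 -0.0228; 0.4715 -0.5229 0.0653]

matrix = [0.5119 0.4503 -0.1020; 0.1201 0.0992 -0.0228; 0.4715 -0.5229 0.0653]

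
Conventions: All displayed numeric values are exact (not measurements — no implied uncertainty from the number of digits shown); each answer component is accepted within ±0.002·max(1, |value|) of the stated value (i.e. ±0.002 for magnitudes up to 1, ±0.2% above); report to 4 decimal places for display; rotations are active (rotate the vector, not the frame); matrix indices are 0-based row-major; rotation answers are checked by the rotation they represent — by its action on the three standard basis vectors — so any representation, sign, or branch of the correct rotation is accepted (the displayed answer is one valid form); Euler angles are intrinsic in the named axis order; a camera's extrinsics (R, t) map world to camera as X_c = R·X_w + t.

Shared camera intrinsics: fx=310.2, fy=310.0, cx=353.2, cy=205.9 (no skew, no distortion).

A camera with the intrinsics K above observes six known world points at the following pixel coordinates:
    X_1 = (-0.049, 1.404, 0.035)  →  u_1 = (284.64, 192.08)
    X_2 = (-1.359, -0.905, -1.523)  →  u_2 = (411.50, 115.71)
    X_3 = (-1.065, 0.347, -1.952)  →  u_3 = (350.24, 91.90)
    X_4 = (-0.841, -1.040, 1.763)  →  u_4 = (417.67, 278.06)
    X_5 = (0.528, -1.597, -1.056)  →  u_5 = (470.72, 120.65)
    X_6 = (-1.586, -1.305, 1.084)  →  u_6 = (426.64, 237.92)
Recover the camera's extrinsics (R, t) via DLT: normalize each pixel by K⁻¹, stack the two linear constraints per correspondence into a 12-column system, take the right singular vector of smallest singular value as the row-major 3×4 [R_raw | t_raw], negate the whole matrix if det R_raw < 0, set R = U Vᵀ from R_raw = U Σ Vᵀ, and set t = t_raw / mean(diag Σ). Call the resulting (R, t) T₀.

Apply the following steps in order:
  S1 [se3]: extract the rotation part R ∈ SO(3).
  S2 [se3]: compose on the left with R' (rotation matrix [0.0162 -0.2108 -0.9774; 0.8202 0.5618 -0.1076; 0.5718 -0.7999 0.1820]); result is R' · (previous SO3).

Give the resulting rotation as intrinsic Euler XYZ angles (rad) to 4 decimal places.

source (pnp_recover): camera pose = R=[-0.0921 -0.9957 -0.0037; 0.0799 -0.0111 0.9967; -0.9925 0.0915 0.0806], t=(0.1805, -0.2604, 5.3133)
after S1 (rot_of_se3): [-0.0921 -0.9957 -0.0037; 0.0799 -0.0111 0.9967; -0.9925 0.0915 0.0806]
after S2 (compose_so3): [0.9518 -0.1032 -0.2890; 0.0762 -0.8328 0.5483; -0.2972 -0.5438 -0.7848]

rotation (euler_xyz) = (-2.5318, -0.2932, 0.1080)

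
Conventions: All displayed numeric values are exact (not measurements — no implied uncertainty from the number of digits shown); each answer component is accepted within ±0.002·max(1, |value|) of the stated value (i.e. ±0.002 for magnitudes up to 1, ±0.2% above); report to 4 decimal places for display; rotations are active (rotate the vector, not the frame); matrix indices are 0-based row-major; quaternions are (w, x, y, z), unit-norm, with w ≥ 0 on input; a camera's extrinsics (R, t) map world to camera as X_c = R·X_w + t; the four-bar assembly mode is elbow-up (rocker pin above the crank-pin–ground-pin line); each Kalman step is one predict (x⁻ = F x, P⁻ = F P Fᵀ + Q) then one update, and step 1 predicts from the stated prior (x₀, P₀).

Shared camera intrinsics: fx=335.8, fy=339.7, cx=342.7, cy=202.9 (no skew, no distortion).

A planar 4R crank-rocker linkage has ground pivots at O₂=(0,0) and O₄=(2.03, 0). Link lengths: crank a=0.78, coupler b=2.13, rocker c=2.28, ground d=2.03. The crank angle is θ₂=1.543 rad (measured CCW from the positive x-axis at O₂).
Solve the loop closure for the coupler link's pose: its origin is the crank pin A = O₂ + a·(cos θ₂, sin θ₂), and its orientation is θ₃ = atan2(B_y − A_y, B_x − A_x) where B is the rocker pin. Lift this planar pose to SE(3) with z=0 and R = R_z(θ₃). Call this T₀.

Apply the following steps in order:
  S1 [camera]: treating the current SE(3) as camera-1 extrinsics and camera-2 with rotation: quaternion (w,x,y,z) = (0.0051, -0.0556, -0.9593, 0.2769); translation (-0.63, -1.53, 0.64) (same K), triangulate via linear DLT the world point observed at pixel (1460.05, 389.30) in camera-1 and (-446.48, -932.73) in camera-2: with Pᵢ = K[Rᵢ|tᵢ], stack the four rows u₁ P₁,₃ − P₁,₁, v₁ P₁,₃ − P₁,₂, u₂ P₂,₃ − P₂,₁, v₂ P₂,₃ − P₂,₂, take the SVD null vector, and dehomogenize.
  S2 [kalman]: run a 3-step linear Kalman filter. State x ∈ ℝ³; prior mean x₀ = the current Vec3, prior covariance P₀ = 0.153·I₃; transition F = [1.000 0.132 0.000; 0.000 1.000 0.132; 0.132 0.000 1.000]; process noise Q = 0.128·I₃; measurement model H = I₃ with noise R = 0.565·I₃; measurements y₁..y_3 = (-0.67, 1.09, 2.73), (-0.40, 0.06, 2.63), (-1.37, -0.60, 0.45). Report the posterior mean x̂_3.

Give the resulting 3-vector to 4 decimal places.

result = (-0.4321, -0.3997, 1.3840)

source (fourbar_fk): coupler pose = R=[0.7304 -0.6831 0.0000; 0.6831 0.7304 0.0000; 0.0000 0.0000 1.0000], t=(0.0217, 0.7797, 0.0000)
after S1 (triangulate): (1.5290, -1.9411, 0.7406)
after S2 (kf_track): (-0.4321, -0.3997, 1.3840)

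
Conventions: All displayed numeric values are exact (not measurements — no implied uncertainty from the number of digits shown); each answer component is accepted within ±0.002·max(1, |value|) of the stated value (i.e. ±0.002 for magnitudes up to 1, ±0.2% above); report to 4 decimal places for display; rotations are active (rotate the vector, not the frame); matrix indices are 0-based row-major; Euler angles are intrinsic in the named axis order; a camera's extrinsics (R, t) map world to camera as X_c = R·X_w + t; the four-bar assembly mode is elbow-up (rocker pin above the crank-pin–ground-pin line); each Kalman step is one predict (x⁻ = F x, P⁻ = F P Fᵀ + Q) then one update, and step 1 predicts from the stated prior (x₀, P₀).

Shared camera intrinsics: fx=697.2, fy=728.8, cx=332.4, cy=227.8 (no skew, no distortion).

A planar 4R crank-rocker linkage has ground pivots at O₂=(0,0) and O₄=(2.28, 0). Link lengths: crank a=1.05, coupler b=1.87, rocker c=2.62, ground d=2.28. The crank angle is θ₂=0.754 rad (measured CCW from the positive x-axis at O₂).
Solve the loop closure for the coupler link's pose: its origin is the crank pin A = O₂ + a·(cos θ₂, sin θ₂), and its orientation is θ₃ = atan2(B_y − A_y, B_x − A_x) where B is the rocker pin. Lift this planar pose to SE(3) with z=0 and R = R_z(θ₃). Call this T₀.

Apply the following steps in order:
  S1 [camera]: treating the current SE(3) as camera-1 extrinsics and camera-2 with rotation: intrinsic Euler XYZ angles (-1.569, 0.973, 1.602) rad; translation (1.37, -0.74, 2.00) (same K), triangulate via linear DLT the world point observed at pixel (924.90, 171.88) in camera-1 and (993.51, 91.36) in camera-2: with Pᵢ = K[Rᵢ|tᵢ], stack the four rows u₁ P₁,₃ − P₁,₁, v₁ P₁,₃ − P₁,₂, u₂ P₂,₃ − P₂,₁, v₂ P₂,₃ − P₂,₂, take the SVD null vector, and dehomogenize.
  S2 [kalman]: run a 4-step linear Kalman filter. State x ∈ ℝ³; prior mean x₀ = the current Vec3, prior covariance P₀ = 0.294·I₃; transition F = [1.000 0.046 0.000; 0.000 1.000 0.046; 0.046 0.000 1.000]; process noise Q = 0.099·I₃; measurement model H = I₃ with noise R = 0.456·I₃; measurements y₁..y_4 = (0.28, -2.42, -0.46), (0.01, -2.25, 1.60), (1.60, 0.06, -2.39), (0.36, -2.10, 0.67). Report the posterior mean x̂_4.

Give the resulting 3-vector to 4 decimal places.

result = (0.3728, -1.4139, 0.0250)

source (fourbar_fk): coupler pose = R=[0.3468 -0.9379 0.0000; 0.9379 0.3468 0.0000; 0.0000 0.0000 1.0000], t=(0.7654, 0.7188, 0.0000)
after S1 (triangulate): (-0.6939, -0.4400, 1.1031)
after S2 (kf_track): (0.3728, -1.4139, 0.0250)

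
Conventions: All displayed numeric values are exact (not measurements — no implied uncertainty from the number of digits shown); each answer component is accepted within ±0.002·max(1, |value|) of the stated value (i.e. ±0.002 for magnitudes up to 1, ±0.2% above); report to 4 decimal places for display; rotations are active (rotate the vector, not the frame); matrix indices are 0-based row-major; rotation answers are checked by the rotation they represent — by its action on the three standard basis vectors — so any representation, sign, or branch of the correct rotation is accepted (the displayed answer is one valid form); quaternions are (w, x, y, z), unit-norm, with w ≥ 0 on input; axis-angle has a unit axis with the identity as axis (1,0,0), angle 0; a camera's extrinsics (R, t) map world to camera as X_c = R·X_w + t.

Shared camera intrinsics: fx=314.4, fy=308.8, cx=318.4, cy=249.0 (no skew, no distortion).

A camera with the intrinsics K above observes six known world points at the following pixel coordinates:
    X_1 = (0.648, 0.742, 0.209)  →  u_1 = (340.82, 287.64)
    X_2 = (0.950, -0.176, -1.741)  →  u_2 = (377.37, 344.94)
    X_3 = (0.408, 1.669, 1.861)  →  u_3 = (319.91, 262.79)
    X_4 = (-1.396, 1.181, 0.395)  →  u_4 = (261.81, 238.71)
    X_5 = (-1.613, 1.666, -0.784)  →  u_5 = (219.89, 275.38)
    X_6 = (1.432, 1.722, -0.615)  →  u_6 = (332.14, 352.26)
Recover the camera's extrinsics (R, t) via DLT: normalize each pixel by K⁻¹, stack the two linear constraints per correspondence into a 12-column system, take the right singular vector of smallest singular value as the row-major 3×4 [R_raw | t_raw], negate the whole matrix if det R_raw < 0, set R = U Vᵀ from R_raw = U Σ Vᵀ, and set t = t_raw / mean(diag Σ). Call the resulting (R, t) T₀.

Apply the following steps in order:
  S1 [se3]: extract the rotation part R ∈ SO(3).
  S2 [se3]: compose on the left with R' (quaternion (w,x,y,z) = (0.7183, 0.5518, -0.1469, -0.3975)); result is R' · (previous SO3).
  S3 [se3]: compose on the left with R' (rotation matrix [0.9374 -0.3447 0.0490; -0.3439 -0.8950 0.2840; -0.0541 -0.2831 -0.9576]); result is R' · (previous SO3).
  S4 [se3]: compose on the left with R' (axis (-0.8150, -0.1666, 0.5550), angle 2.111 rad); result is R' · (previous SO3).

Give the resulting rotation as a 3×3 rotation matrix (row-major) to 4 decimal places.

source (pnp_recover): camera pose = R=[0.7455 -0.6398 0.1865; 0.6249 0.5738 -0.5293; 0.2317 0.5112 0.8277], t=(0.4600, 0.1699, 6.4103)
after S1 (rot_of_se3): [0.7455 -0.6398 0.1865; 0.6249 0.5738 -0.5293; 0.2317 0.5112 0.8277]
after S2 (compose_so3): [0.5828 -0.5075 -0.6347; -0.6563 0.1666 -0.7359; 0.4792 0.8454 -0.2360]
after S3 (compose_so3): [0.7960 -0.4918 -0.3529; 0.5231 0.2655 0.8099; -0.3046 -0.8292 0.4686]
after S4 (compose_so3): [0.5020 0.3730 -0.7803; 0.1253 -0.9241 -0.3611; -0.8557 0.0835 -0.5106]

rotation (matrix) = ((0.5020, 0.3730, -0.7803), (0.1253, -0.9241, -0.3611), (-0.8557, 0.0835, -0.5106))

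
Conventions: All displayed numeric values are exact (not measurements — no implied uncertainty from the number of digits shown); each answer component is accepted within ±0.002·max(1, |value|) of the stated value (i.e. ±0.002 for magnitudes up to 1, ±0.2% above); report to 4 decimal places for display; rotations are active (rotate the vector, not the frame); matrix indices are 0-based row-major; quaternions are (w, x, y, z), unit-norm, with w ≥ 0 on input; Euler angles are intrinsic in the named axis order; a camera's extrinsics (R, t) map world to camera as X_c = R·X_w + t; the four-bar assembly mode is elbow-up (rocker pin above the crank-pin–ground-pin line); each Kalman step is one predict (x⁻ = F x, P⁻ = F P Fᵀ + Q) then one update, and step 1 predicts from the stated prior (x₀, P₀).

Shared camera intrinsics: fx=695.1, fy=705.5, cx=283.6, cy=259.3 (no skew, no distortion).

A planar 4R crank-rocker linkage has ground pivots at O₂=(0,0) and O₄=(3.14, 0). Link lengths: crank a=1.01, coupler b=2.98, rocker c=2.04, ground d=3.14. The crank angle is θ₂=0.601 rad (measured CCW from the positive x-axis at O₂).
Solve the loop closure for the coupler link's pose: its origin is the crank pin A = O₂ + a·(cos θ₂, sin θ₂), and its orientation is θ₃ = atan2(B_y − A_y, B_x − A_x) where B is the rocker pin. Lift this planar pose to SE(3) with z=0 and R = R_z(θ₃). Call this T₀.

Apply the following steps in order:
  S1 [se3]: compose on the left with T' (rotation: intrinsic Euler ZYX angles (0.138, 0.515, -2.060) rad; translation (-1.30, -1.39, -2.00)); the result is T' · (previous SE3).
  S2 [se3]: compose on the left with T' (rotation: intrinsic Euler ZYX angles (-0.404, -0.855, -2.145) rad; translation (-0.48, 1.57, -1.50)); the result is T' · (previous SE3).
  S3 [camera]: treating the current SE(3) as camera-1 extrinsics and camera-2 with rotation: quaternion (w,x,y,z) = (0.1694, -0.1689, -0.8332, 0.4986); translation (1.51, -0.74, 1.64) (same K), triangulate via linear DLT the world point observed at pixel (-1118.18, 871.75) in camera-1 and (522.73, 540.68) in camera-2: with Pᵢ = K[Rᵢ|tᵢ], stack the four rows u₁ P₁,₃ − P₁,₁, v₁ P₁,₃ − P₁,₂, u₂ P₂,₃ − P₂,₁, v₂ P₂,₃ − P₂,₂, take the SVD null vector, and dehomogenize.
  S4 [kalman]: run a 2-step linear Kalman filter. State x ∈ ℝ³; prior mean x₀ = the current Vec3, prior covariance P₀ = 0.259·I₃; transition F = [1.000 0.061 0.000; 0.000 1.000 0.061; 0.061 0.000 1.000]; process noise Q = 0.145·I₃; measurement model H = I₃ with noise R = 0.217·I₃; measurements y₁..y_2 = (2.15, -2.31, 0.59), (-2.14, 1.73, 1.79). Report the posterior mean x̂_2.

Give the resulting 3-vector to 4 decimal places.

source (fourbar_fk): coupler pose = R=[0.8742 -0.4856 0.0000; 0.4856 0.8742 0.0000; 0.0000 0.0000 1.0000], t=(0.8330, 0.5711, 0.0000)
after S1 (compose_se3): R=[0.5759 -0.7385 -0.3507; -0.1504 -0.5173 0.8425; -0.8036 -0.4324 -0.4090], t=(-0.7909, -1.5903, -2.8490)
after S2 (compose_se3): R=[-0.2761 -0.9422 -0.1898; -0.5269 0.3135 -0.7900; 0.8038 -0.1181 -0.5830], t=(-3.5581, 1.2238, -0.2051)
after S3 (triangulate): (1.4559, -0.0565, -1.4258)
after S4 (kf_track): (-0.3925, 0.3029, 1.0212)

result = (-0.3925, 0.3029, 1.0212)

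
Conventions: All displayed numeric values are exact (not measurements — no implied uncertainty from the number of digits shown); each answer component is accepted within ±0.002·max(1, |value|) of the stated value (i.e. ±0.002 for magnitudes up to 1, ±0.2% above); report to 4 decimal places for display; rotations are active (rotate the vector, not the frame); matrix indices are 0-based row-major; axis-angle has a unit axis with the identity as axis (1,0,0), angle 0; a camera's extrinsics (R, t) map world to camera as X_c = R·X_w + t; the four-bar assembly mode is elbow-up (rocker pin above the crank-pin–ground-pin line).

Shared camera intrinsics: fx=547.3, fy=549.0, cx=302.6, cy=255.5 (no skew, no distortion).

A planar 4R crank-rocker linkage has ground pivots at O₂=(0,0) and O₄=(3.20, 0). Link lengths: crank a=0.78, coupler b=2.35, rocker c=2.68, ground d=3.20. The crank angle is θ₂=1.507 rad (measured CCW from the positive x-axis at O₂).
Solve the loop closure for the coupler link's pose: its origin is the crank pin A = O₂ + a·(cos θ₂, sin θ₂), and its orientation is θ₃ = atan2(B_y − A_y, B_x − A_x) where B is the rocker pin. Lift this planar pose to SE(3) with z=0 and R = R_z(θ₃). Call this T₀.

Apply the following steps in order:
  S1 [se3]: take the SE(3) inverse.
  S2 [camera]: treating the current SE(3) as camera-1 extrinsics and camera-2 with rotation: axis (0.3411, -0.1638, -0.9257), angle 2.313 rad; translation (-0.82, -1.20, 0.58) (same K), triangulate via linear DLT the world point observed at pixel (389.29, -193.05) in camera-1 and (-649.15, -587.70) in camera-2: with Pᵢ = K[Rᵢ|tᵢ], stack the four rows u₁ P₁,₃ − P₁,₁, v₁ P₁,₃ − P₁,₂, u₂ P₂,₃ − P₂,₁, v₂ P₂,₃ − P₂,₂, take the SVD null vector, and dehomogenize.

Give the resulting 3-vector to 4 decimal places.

source (fourbar_fk): coupler pose = R=[0.7598 -0.6502 0.0000; 0.6502 0.7598 0.0000; 0.0000 0.0000 1.0000], t=(0.0497, 0.7784, 0.0000)
after S1 (invert_se3): R=[0.7598 0.6502 0.0000; -0.6502 0.7598 0.0000; 0.0000 0.0000 1.0000], t=(-0.5439, -0.5591, 0.0000)
after S2 (triangulate): (1.0086, 0.0165, 1.4716)

result = (1.0086, 0.0165, 1.4716)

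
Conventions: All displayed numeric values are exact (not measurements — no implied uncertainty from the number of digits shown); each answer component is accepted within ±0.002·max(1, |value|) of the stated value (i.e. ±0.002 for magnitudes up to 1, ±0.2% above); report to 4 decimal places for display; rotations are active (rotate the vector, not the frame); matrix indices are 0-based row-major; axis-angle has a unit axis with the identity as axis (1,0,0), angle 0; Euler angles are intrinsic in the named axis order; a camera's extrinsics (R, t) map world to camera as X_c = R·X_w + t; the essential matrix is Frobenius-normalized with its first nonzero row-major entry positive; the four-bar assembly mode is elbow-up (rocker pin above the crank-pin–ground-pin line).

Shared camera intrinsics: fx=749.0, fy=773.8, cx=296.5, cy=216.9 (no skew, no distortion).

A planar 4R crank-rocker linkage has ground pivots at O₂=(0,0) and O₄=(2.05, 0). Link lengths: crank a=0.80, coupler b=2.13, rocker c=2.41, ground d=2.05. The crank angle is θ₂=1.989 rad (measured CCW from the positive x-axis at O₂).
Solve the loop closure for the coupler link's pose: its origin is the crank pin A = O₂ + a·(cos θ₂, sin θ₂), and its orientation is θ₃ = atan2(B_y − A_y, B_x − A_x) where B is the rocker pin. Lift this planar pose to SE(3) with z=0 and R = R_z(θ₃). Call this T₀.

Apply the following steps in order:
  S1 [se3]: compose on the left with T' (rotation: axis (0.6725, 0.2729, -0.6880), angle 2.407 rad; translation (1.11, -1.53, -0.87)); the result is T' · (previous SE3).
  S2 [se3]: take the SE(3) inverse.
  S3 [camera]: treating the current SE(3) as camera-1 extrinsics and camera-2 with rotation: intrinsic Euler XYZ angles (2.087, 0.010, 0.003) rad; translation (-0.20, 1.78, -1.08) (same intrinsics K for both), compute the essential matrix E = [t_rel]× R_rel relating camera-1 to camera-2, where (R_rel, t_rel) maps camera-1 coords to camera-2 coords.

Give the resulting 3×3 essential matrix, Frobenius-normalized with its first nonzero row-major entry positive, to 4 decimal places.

matrix = [0.2479 -0.5652 -0.2462; -0.2033 -0.0557 0.4323; -0.1093 -0.3983 0.3958]

source (fourbar_fk): coupler pose = R=[0.7035 -0.7107 0.0000; 0.7107 0.7035 0.0000; 0.0000 0.0000 1.0000], t=(-0.3249, 0.7311, 0.0000)
after S1 (compose_se3): R=[0.5871 0.5168 -0.6231; -0.5347 -0.3303 -0.7778; -0.6078 0.7898 0.0824], t=(1.6660, -1.9318, -0.4583)
after S2 (invert_se3): R=[0.5871 -0.5347 -0.6078; 0.5168 -0.3303 0.7898; -0.6231 -0.7778 0.0824], t=(-2.2896, -1.1371, -0.4267)
after S3 (essential): [0.2479 -0.5652 -0.2462; -0.2033 -0.0557 0.4323; -0.1093 -0.3983 0.3958]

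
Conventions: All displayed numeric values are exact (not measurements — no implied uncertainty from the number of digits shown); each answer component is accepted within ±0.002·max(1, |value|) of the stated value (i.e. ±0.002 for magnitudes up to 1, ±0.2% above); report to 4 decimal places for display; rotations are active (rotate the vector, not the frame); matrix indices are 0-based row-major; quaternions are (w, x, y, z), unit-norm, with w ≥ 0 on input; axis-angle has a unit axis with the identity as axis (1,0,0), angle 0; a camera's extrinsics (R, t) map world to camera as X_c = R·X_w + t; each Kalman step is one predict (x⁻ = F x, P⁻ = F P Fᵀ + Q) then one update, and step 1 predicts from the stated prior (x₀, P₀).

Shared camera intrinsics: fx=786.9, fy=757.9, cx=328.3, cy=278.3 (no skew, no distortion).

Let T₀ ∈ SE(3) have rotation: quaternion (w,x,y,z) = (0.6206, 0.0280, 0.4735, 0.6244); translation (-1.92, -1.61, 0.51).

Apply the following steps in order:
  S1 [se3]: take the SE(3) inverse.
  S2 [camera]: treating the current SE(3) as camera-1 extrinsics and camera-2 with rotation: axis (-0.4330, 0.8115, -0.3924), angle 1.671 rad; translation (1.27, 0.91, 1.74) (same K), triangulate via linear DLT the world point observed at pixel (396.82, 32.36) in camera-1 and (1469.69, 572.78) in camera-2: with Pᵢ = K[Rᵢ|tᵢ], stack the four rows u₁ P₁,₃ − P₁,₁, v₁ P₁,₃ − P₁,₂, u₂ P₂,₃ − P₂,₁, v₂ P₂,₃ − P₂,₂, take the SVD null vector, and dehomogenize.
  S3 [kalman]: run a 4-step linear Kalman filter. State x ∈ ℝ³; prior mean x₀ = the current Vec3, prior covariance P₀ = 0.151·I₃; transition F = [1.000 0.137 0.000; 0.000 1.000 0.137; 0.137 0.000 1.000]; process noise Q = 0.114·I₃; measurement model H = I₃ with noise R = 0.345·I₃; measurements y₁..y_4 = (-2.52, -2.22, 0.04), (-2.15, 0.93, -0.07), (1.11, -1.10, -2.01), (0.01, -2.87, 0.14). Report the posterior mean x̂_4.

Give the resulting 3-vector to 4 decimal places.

result = (-0.3466, -1.5707, -0.4650)

after S1 (invert_se3): R=[-0.2281 0.8015 -0.5527; -0.7485 0.2187 0.6261; 0.6227 0.5565 0.5500], t=(1.1343, -1.4043, 1.8111)
after S2 (triangulate): (0.2846, -0.1622, 1.2888)
after S3 (kf_track): (-0.3466, -1.5707, -0.4650)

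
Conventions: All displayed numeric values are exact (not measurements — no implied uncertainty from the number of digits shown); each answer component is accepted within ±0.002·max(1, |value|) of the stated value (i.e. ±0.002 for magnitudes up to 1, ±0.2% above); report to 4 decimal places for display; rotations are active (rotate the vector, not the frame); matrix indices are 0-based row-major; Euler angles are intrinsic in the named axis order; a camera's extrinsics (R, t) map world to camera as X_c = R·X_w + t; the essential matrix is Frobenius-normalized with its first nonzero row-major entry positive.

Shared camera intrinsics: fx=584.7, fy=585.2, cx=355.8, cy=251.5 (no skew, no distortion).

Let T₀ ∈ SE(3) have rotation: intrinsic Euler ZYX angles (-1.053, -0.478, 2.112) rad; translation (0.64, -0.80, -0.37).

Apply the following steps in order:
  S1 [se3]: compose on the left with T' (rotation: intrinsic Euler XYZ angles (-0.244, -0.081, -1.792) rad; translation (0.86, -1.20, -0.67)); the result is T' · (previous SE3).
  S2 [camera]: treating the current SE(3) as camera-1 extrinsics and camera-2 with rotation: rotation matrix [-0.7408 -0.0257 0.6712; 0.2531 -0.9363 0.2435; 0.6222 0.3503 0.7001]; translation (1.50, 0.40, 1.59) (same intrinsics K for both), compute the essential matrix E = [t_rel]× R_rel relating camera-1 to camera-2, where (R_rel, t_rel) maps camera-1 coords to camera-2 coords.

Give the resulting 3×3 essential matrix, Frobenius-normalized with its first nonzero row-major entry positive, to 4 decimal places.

matrix = [0.4891 0.1792 0.3367; 0.4692 0.0771 -0.4451; -0.0664 -0.0713 -0.4261]

after S1 (compose_se3): R=[-0.8836 0.1642 -0.4386; -0.1577 0.7776 0.6087; 0.4409 0.6070 -0.6612], t=(-0.0280, -1.7427, -0.9917)
after S2 (essential): [0.4891 0.1792 0.3367; 0.4692 0.0771 -0.4451; -0.0664 -0.0713 -0.4261]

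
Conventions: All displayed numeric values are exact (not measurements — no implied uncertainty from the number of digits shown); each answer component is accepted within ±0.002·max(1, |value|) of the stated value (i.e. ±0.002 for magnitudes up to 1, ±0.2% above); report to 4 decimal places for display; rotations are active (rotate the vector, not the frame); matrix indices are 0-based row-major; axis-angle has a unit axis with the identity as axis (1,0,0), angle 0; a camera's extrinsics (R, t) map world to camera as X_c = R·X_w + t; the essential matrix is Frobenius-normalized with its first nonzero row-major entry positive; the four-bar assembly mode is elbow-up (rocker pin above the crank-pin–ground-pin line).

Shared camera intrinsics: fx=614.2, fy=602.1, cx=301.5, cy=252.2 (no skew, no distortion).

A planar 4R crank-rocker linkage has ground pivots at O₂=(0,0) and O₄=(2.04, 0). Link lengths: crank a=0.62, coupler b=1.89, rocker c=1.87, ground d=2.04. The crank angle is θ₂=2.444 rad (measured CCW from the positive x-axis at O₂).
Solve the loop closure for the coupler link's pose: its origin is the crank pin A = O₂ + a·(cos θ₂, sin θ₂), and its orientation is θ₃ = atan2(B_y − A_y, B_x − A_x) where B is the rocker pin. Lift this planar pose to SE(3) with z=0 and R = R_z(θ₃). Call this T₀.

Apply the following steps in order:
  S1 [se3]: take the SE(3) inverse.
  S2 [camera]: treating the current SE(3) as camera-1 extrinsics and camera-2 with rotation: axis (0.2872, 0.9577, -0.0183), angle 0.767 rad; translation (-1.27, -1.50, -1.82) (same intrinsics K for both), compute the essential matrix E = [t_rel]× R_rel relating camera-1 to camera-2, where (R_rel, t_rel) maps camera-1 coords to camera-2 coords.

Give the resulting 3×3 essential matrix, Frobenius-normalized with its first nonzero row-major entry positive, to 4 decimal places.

source (fourbar_fk): coupler pose = R=[0.7876 -0.6162 0.0000; 0.6162 0.7876 0.0000; 0.0000 0.0000 1.0000], t=(-0.4752, 0.3983, 0.0000)
after S1 (invert_se3): R=[0.7876 0.6162 0.0000; -0.6162 0.7876 0.0000; 0.0000 0.0000 1.0000], t=(0.1288, -0.6065, 0.0000)
after S2 (essential): [0.4069 0.1161 -0.3253; -0.4546 0.4228 0.0577; -0.0890 -0.4676 0.3159]

matrix = [0.4069 0.1161 -0.3253; -0.4546 0.4228 0.0577; -0.0890 -0.4676 0.3159]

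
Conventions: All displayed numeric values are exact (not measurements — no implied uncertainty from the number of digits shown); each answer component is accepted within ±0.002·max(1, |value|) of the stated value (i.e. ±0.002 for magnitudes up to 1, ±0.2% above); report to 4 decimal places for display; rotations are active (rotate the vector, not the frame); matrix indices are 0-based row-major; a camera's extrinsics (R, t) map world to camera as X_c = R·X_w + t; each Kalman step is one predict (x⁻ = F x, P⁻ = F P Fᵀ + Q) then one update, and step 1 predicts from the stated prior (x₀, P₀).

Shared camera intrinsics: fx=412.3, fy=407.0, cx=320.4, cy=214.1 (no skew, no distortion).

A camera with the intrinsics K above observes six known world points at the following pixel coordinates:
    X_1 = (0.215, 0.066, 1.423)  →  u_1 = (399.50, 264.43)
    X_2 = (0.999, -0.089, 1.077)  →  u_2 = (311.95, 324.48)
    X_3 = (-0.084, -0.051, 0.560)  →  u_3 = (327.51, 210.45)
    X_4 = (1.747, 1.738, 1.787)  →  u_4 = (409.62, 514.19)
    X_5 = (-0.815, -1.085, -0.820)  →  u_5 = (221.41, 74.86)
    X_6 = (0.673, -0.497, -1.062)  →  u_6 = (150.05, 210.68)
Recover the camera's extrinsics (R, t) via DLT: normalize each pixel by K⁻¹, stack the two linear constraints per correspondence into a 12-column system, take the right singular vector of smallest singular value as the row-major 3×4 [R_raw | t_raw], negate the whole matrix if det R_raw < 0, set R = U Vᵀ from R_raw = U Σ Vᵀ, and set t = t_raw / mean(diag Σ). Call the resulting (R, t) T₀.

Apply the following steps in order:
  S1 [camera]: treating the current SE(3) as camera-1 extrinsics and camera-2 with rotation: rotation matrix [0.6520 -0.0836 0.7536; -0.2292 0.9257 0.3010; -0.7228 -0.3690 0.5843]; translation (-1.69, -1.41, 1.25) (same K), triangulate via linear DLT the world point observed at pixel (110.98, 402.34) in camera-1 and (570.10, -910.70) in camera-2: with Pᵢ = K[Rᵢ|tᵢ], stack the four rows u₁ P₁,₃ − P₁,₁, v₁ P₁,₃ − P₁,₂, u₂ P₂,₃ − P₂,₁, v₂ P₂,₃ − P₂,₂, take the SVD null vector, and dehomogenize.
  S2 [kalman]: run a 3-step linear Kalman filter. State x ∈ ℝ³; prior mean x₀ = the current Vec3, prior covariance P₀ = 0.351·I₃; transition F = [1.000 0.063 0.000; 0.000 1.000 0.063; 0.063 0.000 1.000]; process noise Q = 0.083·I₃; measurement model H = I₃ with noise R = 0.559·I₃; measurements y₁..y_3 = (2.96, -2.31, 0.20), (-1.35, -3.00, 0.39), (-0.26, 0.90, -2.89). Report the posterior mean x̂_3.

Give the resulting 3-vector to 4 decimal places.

source (pnp_recover): camera pose = R=[-0.4888 0.3594 0.7949; 0.7550 0.6308 0.1791; -0.4371 0.6877 -0.5797], t=(-0.3999, -0.0400, 4.2596)
after S1 (triangulate): (1.9850, -1.3271, 1.1747)
after S2 (kf_track): (0.3860, -1.2052, -0.4722)

result = (0.3860, -1.2052, -0.4722)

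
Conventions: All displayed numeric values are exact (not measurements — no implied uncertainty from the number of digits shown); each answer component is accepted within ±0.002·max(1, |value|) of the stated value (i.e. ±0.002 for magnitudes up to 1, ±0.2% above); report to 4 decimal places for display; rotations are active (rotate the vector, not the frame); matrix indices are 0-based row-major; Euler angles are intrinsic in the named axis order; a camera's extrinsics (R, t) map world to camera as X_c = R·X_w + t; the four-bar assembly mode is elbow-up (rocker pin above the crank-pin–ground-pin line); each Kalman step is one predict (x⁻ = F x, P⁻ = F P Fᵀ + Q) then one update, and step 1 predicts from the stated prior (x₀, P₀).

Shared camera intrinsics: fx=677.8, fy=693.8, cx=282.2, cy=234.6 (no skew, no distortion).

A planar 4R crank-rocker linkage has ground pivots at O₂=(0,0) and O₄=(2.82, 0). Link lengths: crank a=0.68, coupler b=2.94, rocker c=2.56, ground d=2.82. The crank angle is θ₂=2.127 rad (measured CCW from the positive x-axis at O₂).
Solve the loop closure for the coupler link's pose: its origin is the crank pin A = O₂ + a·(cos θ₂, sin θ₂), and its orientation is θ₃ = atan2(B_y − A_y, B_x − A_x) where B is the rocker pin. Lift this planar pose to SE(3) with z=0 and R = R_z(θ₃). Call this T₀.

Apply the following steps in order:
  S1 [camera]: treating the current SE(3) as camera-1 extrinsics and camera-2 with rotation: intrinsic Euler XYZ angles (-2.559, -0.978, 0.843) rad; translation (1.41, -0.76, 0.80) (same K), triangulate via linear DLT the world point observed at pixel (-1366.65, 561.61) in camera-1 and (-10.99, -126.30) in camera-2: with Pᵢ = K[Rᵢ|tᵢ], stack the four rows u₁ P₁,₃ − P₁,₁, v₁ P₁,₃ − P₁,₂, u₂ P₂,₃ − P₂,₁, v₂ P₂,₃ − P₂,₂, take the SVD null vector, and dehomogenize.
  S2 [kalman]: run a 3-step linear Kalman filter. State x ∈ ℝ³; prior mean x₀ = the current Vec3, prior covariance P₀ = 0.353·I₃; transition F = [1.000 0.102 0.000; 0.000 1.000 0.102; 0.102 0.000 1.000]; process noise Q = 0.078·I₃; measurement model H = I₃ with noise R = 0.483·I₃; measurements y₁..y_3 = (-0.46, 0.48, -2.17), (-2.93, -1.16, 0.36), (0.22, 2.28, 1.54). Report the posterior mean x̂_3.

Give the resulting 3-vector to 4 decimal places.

source (fourbar_fk): coupler pose = R=[0.7832 -0.6217 0.0000; 0.6217 0.7832 0.0000; 0.0000 0.0000 1.0000], t=(-0.3590, 0.5775, 0.0000)
after S1 (triangulate): (-1.9865, 1.5519, 1.1838)
after S2 (kf_track): (-1.0066, 1.0005, 0.3169)

result = (-1.0066, 1.0005, 0.3169)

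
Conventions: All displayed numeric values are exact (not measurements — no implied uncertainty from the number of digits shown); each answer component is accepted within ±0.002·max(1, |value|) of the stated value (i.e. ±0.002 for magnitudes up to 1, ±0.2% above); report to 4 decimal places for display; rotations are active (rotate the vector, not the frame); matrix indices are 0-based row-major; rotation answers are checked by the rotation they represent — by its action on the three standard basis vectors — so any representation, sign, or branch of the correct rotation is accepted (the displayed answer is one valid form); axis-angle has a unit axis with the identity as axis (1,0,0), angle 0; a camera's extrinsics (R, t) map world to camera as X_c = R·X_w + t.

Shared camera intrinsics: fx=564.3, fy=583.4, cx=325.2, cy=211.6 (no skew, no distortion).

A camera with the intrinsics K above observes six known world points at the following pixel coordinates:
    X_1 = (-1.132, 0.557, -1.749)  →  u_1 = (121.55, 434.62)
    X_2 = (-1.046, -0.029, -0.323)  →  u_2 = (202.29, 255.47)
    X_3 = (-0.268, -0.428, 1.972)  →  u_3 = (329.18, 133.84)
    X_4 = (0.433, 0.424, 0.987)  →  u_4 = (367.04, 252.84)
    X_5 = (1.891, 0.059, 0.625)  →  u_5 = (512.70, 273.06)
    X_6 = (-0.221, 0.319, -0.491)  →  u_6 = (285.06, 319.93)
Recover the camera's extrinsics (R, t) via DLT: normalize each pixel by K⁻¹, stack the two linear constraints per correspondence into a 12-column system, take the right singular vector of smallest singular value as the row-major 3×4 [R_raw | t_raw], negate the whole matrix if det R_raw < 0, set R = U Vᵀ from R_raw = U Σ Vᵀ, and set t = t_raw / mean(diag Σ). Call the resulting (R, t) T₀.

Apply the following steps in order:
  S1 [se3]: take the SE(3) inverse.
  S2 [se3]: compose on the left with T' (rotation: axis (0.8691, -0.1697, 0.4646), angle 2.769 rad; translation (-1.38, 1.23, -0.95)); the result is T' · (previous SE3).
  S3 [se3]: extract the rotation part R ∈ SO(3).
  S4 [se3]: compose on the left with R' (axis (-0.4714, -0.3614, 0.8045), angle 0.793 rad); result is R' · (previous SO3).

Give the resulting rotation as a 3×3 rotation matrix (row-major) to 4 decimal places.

source (pnp_recover): camera pose = R=[0.9779 -0.1621 0.1320; 0.2059 0.8557 -0.4747; -0.0360 0.4914 0.8702], t=(-0.0200, 0.4600, 5.2205)
after S1 (invert_se3): R=[0.9779 0.2059 -0.0360; -0.1621 0.8557 0.4914; 0.1320 -0.4747 0.8702], t=(0.1129, -2.9621, -4.3219)
after S2 (compose_se3): R=[0.6842 -0.6208 0.3828; -0.0331 -0.5508 -0.8340; 0.7286 0.5579 -0.3974], t=(-3.0792, 5.8366, 0.8824)
after S3 (rot_of_se3): [0.6842 -0.6208 0.3828; -0.0331 -0.5508 -0.8340; 0.7286 0.5579 -0.3974]
after S4 (compose_so3): [0.2727 -0.3958 0.8769; 0.5839 -0.6563 -0.4778; 0.7646 0.6423 0.0521]

rotation (matrix) = ((0.2727, -0.3958, 0.8769), (0.5839, -0.6563, -0.4778), (0.7646, 0.6423, 0.0521))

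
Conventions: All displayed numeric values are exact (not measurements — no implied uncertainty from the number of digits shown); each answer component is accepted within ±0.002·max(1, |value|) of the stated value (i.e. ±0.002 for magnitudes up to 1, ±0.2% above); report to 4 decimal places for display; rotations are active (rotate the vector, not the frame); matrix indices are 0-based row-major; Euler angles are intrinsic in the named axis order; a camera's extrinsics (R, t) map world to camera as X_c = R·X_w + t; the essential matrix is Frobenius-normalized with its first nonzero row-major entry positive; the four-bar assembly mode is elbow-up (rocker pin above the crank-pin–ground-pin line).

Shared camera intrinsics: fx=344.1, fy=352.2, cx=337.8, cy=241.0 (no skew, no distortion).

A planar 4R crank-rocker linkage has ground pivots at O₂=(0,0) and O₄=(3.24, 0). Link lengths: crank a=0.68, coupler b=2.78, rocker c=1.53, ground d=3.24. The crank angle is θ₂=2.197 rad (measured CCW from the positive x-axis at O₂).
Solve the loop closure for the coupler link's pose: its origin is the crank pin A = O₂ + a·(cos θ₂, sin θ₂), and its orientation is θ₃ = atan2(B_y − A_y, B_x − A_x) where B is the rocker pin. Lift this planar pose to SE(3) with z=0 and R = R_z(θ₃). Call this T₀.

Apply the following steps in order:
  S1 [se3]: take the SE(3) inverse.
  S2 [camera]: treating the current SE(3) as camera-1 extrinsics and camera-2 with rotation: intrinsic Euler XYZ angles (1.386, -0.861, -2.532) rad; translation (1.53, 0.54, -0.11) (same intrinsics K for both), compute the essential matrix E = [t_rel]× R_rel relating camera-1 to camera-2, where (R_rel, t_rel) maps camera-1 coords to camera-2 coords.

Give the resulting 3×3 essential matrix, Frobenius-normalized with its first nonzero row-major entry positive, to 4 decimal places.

source (fourbar_fk): coupler pose = R=[0.9716 -0.2367 0.0000; 0.2367 0.9716 0.0000; 0.0000 0.0000 1.0000], t=(-0.3985, 0.5510, 0.0000)
after S1 (invert_se3): R=[0.9716 0.2367 0.0000; -0.2367 0.9716 0.0000; 0.0000 0.0000 1.0000], t=(0.2568, -0.6297, 0.0000)
after S2 (essential): [0.0247 -0.0629 -0.0546; 0.6195 0.3403 -0.0184; 0.2522 -0.4814 -0.4440]

matrix = [0.0247 -0.0629 -0.0546; 0.6195 0.3403 -0.0184; 0.2522 -0.4814 -0.4440]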